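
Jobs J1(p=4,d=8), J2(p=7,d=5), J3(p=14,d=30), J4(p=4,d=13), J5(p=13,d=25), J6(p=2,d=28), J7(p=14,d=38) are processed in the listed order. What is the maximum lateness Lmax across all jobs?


Lateness per job (L = C - d):
  J1: C=4, d=8, L=-4
  J2: C=11, d=5, L=6
  J3: C=25, d=30, L=-5
  J4: C=29, d=13, L=16
  J5: C=42, d=25, L=17
  J6: C=44, d=28, L=16
  J7: C=58, d=38, L=20
Lmax = max(-4, 6, -5, 16, 17, 16, 20)
= 20


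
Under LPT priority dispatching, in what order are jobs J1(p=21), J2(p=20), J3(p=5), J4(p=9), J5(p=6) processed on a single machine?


LPT: sort by longest processing time first
  J1: p=21
  J2: p=20
  J4: p=9
  J5: p=6
  J3: p=5
Order: J1 → J2 → J4 → J5 → J3


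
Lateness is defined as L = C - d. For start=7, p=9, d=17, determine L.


Completion = 7 + 9 = 16
Lateness = C - d = 16 - 17
= -1


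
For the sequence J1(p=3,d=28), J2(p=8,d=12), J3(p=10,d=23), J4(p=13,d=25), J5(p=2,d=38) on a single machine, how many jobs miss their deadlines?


Completion vs due date:
  J1: C=3, d=28 → on time
  J2: C=11, d=12 → on time
  J3: C=21, d=23 → on time
  J4: C=34, d=25 → TARDY
  J5: C=36, d=38 → on time
Tardy jobs: J4
Count = 1


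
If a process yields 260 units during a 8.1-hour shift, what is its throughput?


Throughput = units / time
= 260 / 8.1
= 32.1 units/hour


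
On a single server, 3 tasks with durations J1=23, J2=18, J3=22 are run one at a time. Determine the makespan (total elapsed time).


Sequential makespan: sum all processing times
= 23 + 18 + 22
= 63 time units


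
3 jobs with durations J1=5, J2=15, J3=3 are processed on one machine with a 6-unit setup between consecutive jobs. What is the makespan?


Makespan = Σ processing + (n-1) × setup
= (5 + 15 + 3) + (3-1)×6
= 23 + 12
= 35 time units


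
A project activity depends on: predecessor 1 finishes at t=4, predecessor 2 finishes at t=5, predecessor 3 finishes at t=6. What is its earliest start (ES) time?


ES = max of all predecessor completion times
Predecessors: [4, 5, 6]
ES = max(4, 5, 6)
= 6


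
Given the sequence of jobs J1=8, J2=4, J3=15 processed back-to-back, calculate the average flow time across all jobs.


Completion times:
  J1: completes at 8
  J2: completes at 12
  J3: completes at 27
Sum = 47
Average = 47/3
= 15.67


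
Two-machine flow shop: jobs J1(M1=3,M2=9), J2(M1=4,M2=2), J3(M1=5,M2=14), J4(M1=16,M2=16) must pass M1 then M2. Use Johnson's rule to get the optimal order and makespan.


Johnson's rule:
Group 1 (M1≤M2, sort by M1): ['J1', 'J3', 'J4']
Group 2 (M1>M2, sort desc M2): ['J2']
Sequence: J1 → J3 → J4 → J2
Makespan calculation:
  J1: M1 done=3, M2 done=12
  J3: M1 done=8, M2 done=26
  J4: M1 done=24, M2 done=42
  J2: M1 done=28, M2 done=44
= Sequence: J1 → J3 → J4 → J2, Makespan: 44


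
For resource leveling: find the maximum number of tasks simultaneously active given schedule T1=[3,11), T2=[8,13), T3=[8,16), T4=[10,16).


Check each time point for overlaps:
  t=10: 4 tasks active (T1, T2, T3, T4)
Max concurrent = 4


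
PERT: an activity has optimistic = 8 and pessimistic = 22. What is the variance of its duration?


σ² = ((p - o) / 6)² = (p - o)² / 36
= (22 - 8)² / 36
= 14² / 36
= 196 / 36
= 5.4444


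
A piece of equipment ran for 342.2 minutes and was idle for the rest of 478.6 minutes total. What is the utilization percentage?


Utilization = busy / total × 100
= 342.2 / 478.6 × 100
= 71.5%


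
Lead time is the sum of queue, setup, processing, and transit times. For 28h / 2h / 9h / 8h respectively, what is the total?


Lead time = queue + setup + processing + transit
= 28 + 2 + 9 + 8
= 47 hours


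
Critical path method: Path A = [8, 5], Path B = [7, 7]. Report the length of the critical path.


Path A: 8 + 5 = 13
Path B: 7 + 7 = 14
Critical path = longest = max(13, 14)
= 14 (Path B)


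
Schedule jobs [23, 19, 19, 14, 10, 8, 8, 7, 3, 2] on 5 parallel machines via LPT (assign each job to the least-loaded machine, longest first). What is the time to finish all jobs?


Jobs (LPT sorted): [23, 19, 19, 14, 10, 8, 8, 7, 3, 2]
Machines: 5
  J=23 → Machine 1 (load: 0+23=23)
  J=19 → Machine 2 (load: 0+19=19)
  J=19 → Machine 3 (load: 0+19=19)
  J=14 → Machine 4 (load: 0+14=14)
  J=10 → Machine 5 (load: 0+10=10)
  J=8 → Machine 5 (load: 10+8=18)
  J=8 → Machine 4 (load: 14+8=22)
  J=7 → Machine 5 (load: 18+7=25)
  J=3 → Machine 2 (load: 19+3=22)
  J=2 → Machine 3 (load: 19+2=21)
Machine loads: [23, 22, 21, 22, 25]
Makespan = max = 25 time units


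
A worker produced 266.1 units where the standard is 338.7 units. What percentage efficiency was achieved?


Efficiency = (actual / standard) × 100
= (266.1 / 338.7) × 100
= 78.6%


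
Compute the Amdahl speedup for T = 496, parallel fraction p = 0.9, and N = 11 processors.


Amdahl's law: T_p = T × ((1-p) + p/N)
= 496 × ((1-0.9) + 0.9/11)
= 496 × (0.10 + 0.0818)
= 496 × 0.1818
= 90.18
Speedup = 496/90.18
= 5.50×


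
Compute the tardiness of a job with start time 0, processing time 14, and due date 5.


Completion = start + processing = 0 + 14 = 14
Tardiness = max(0, C - d) = max(0, 14 - 5)
= max(0, 9)
= 9


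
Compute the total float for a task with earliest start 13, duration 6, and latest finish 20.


EF = ES + duration = 13 + 6 = 19
LS = LF - duration = 20 - 6 = 14
Total Float = LF - EF = 20 - 19
(or LS - ES = 14 - 13)
= 1


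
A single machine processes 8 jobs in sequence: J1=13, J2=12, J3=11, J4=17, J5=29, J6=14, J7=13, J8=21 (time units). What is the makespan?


Sequential makespan: sum all processing times
= 13 + 12 + 11 + 17 + 29 + 14 + 13 + 21
= 130 time units


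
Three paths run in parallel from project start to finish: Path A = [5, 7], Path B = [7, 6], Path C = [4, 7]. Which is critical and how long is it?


Path A: 5 + 7 = 12
Path B: 7 + 6 = 13
Path C: 4 + 7 = 11
Critical path = longest = max(12, 13, 11)
= 13 (Path B)


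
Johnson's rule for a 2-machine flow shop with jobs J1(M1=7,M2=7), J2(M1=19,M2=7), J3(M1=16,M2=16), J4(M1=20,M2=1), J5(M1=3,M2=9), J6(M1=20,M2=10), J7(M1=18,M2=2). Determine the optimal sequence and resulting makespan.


Johnson's rule:
Group 1 (M1≤M2, sort by M1): ['J5', 'J1', 'J3']
Group 2 (M1>M2, sort desc M2): ['J6', 'J2', 'J7', 'J4']
Sequence: J5 → J1 → J3 → J6 → J2 → J7 → J4
Makespan calculation:
  J5: M1 done=3, M2 done=12
  J1: M1 done=10, M2 done=19
  J3: M1 done=26, M2 done=42
  J6: M1 done=46, M2 done=56
  J2: M1 done=65, M2 done=72
  J7: M1 done=83, M2 done=85
  J4: M1 done=103, M2 done=104
= Sequence: J5 → J1 → J3 → J6 → J2 → J7 → J4, Makespan: 104


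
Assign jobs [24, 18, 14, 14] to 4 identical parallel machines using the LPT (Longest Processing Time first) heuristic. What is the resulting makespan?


Jobs (LPT sorted): [24, 18, 14, 14]
Machines: 4
  J=24 → Machine 1 (load: 0+24=24)
  J=18 → Machine 2 (load: 0+18=18)
  J=14 → Machine 3 (load: 0+14=14)
  J=14 → Machine 4 (load: 0+14=14)
Machine loads: [24, 18, 14, 14]
Makespan = max = 24 time units


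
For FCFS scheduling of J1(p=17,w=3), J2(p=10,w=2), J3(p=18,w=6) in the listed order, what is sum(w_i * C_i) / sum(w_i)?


Completion times:
  J1: C=17, w×C=3×17=51
  J2: C=27, w×C=2×27=54
  J3: C=45, w×C=6×45=270
Sum w×C = 375
Sum w = 11
Weighted avg = 375/11
= 34.09


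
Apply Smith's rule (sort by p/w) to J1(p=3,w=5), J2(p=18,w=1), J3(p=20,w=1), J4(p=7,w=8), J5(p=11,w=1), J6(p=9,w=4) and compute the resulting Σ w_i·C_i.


WSPT order (by p/w): J1 → J4 → J6 → J5 → J2 → J3
  J1: C=3, w·C=5×3=15
  J4: C=10, w·C=8×10=80
  J6: C=19, w·C=4×19=76
  J5: C=30, w·C=1×30=30
  J2: C=48, w·C=1×48=48
  J3: C=68, w·C=1×68=68
Σ w·C = 317
= 317


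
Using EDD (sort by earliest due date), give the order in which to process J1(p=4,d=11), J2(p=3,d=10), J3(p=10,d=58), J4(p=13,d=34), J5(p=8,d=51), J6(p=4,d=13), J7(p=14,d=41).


EDD: sort by earliest due date
  J2: d=10, p=3
  J1: d=11, p=4
  J6: d=13, p=4
  J4: d=34, p=13
  J7: d=41, p=14
  J5: d=51, p=8
  J3: d=58, p=10
Order: J2 → J1 → J6 → J4 → J7 → J5 → J3


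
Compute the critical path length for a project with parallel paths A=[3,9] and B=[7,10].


Path A: 3 + 9 = 12
Path B: 7 + 10 = 17
Critical path = longest = max(12, 17)
= 17 (Path B)


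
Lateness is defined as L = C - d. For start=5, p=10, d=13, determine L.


Completion = 5 + 10 = 15
Lateness = C - d = 15 - 13
= 2


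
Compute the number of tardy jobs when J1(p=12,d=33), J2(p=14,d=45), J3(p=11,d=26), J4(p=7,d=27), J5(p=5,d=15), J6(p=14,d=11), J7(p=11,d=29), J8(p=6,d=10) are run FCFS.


Completion vs due date:
  J1: C=12, d=33 → on time
  J2: C=26, d=45 → on time
  J3: C=37, d=26 → TARDY
  J4: C=44, d=27 → TARDY
  J5: C=49, d=15 → TARDY
  J6: C=63, d=11 → TARDY
  J7: C=74, d=29 → TARDY
  J8: C=80, d=10 → TARDY
Tardy jobs: J3, J4, J5, J6, J7, J8
Count = 6


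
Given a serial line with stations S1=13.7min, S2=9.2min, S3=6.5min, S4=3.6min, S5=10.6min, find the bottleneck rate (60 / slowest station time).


Bottleneck = longest station time
Station times: [13.7, 9.2, 6.5, 3.6, 10.6]
Max = 13.7 min
Rate = 60 / 13.7
= 4.38 units/hour (bottleneck: 13.7min)


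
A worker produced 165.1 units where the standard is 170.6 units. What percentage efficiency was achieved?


Efficiency = (actual / standard) × 100
= (165.1 / 170.6) × 100
= 96.8%


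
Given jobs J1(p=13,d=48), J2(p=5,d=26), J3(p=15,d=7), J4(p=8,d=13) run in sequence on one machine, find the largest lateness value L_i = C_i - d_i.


Lateness per job (L = C - d):
  J1: C=13, d=48, L=-35
  J2: C=18, d=26, L=-8
  J3: C=33, d=7, L=26
  J4: C=41, d=13, L=28
Lmax = max(-35, -8, 26, 28)
= 28


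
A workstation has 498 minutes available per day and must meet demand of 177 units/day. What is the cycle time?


Cycle time = available time / demand
= 498 / 177
= 2.81 min/unit


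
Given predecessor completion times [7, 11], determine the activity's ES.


ES = max of all predecessor completion times
Predecessors: [7, 11]
ES = max(7, 11)
= 11


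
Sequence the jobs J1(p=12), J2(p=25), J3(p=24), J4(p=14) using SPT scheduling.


SPT: sort by shortest processing time
  J1: p=12
  J4: p=14
  J3: p=24
  J2: p=25
Order: J1 → J4 → J3 → J2


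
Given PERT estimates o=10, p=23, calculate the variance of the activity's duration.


σ² = ((p - o) / 6)² = (p - o)² / 36
= (23 - 10)² / 36
= 13² / 36
= 169 / 36
= 4.6944


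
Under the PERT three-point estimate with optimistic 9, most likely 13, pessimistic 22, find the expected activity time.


te = (o + 4m + p) / 6
= (9 + 4×13 + 22) / 6
= (9 + 52 + 22) / 6
= 83 / 6
= 13.83


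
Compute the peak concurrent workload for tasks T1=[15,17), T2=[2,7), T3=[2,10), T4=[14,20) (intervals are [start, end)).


Check each time point for overlaps:
  t=2: 2 tasks active (T2, T3)
Max concurrent = 2


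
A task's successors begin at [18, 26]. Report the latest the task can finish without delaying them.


LF = min of all successor start times
Successors start at: [18, 26]
LF = min(18, 26)
= 18


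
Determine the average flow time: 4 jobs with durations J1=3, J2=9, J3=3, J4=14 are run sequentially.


Completion times:
  J1: completes at 3
  J2: completes at 12
  J3: completes at 15
  J4: completes at 29
Sum = 59
Average = 59/4
= 14.75


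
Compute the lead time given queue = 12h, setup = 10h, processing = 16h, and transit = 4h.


Lead time = queue + setup + processing + transit
= 12 + 10 + 16 + 4
= 42 hours


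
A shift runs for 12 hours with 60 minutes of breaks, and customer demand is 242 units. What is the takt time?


Available = 12×60 - 60 = 660 min
Takt time = 660 / 242
= 2.73 min/unit


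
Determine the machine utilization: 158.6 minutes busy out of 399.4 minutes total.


Utilization = busy / total × 100
= 158.6 / 399.4 × 100
= 39.7%


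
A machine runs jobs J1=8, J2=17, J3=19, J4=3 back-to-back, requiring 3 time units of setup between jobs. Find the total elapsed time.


Makespan = Σ processing + (n-1) × setup
= (8 + 17 + 19 + 3) + (4-1)×3
= 47 + 9
= 56 time units


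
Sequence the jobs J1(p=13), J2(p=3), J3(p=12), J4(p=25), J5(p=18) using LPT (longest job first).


LPT: sort by longest processing time first
  J4: p=25
  J5: p=18
  J1: p=13
  J3: p=12
  J2: p=3
Order: J4 → J5 → J1 → J3 → J2


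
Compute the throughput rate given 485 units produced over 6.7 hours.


Throughput = units / time
= 485 / 6.7
= 72.4 units/hour


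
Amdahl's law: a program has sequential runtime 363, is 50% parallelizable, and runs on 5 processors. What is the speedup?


Amdahl's law: T_p = T × ((1-p) + p/N)
= 363 × ((1-0.5) + 0.5/5)
= 363 × (0.50 + 0.1000)
= 363 × 0.6000
= 217.80
Speedup = 363/217.80
= 1.67×


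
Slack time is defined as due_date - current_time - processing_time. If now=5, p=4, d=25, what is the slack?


Slack = due - current_time - processing
= 25 - 5 - 4
= 16


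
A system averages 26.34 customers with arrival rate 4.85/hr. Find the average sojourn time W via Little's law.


Little's law: L = λW → W = L / λ
= 26.34 / 4.85
= 5.43 hours


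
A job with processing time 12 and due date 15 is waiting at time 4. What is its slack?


Slack = due - current_time - processing
= 15 - 4 - 12
= -1


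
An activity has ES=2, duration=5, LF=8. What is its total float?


EF = ES + duration = 2 + 5 = 7
LS = LF - duration = 8 - 5 = 3
Total Float = LF - EF = 8 - 7
(or LS - ES = 3 - 2)
= 1


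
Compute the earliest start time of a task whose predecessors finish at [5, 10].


ES = max of all predecessor completion times
Predecessors: [5, 10]
ES = max(5, 10)
= 10


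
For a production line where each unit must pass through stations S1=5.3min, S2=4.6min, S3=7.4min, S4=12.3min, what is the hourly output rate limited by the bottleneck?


Bottleneck = longest station time
Station times: [5.3, 4.6, 7.4, 12.3]
Max = 12.3 min
Rate = 60 / 12.3
= 4.88 units/hour (bottleneck: 12.3min)


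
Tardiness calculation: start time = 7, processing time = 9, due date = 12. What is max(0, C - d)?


Completion = start + processing = 7 + 9 = 16
Tardiness = max(0, C - d) = max(0, 16 - 12)
= max(0, 4)
= 4


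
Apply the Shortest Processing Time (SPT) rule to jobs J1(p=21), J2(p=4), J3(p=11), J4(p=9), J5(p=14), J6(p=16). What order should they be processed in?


SPT: sort by shortest processing time
  J2: p=4
  J4: p=9
  J3: p=11
  J5: p=14
  J6: p=16
  J1: p=21
Order: J2 → J4 → J3 → J5 → J6 → J1


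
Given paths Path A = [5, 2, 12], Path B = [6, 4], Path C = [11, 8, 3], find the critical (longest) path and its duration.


Path A: 5 + 2 + 12 = 19
Path B: 6 + 4 = 10
Path C: 11 + 8 + 3 = 22
Critical path = longest = max(19, 10, 22)
= 22 (Path C)


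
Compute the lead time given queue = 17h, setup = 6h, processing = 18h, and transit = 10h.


Lead time = queue + setup + processing + transit
= 17 + 6 + 18 + 10
= 51 hours


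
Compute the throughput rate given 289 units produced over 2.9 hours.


Throughput = units / time
= 289 / 2.9
= 99.7 units/hour


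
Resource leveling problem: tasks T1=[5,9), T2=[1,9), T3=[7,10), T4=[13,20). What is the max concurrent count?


Check each time point for overlaps:
  t=7: 3 tasks active (T1, T2, T3)
Max concurrent = 3


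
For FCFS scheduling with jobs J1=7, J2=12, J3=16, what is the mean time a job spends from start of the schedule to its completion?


Completion times:
  J1: completes at 7
  J2: completes at 19
  J3: completes at 35
Sum = 61
Average = 61/3
= 20.33


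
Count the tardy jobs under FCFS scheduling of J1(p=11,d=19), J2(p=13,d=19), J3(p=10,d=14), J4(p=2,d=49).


Completion vs due date:
  J1: C=11, d=19 → on time
  J2: C=24, d=19 → TARDY
  J3: C=34, d=14 → TARDY
  J4: C=36, d=49 → on time
Tardy jobs: J2, J3
Count = 2


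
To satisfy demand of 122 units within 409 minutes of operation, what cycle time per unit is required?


Cycle time = available time / demand
= 409 / 122
= 3.35 min/unit


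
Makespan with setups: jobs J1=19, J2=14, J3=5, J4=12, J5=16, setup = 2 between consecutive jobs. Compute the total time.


Makespan = Σ processing + (n-1) × setup
= (19 + 14 + 5 + 12 + 16) + (5-1)×2
= 66 + 8
= 74 time units


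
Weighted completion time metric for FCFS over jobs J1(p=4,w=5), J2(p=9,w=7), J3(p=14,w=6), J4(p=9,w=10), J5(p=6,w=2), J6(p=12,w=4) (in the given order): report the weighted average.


Completion times:
  J1: C=4, w×C=5×4=20
  J2: C=13, w×C=7×13=91
  J3: C=27, w×C=6×27=162
  J4: C=36, w×C=10×36=360
  J5: C=42, w×C=2×42=84
  J6: C=54, w×C=4×54=216
Sum w×C = 933
Sum w = 34
Weighted avg = 933/34
= 27.44


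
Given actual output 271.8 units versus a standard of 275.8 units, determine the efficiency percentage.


Efficiency = (actual / standard) × 100
= (271.8 / 275.8) × 100
= 98.5%


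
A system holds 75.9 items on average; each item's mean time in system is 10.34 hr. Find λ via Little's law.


Little's law: L = λW → λ = L / W
= 75.9 / 10.34
= 7.34 per hour


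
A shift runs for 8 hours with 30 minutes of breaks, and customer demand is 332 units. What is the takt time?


Available = 8×60 - 30 = 450 min
Takt time = 450 / 332
= 1.36 min/unit


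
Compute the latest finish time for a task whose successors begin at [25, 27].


LF = min of all successor start times
Successors start at: [25, 27]
LF = min(25, 27)
= 25


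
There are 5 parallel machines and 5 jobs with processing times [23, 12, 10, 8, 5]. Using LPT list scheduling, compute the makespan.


Jobs (LPT sorted): [23, 12, 10, 8, 5]
Machines: 5
  J=23 → Machine 1 (load: 0+23=23)
  J=12 → Machine 2 (load: 0+12=12)
  J=10 → Machine 3 (load: 0+10=10)
  J=8 → Machine 4 (load: 0+8=8)
  J=5 → Machine 5 (load: 0+5=5)
Machine loads: [23, 12, 10, 8, 5]
Makespan = max = 23 time units


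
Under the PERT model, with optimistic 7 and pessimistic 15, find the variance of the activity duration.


σ² = ((p - o) / 6)² = (p - o)² / 36
= (15 - 7)² / 36
= 8² / 36
= 64 / 36
= 1.7778


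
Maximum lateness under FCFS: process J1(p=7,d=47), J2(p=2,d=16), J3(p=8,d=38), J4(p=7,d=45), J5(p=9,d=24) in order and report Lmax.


Lateness per job (L = C - d):
  J1: C=7, d=47, L=-40
  J2: C=9, d=16, L=-7
  J3: C=17, d=38, L=-21
  J4: C=24, d=45, L=-21
  J5: C=33, d=24, L=9
Lmax = max(-40, -7, -21, -21, 9)
= 9


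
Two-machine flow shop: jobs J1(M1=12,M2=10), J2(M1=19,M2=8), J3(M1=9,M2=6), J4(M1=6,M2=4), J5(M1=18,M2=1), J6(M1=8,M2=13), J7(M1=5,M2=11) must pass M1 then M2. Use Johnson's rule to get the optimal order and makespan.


Johnson's rule:
Group 1 (M1≤M2, sort by M1): ['J7', 'J6']
Group 2 (M1>M2, sort desc M2): ['J1', 'J2', 'J3', 'J4', 'J5']
Sequence: J7 → J6 → J1 → J2 → J3 → J4 → J5
Makespan calculation:
  J7: M1 done=5, M2 done=16
  J6: M1 done=13, M2 done=29
  J1: M1 done=25, M2 done=39
  J2: M1 done=44, M2 done=52
  J3: M1 done=53, M2 done=59
  J4: M1 done=59, M2 done=63
  J5: M1 done=77, M2 done=78
= Sequence: J7 → J6 → J1 → J2 → J3 → J4 → J5, Makespan: 78


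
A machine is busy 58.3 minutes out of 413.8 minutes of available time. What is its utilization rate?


Utilization = busy / total × 100
= 58.3 / 413.8 × 100
= 14.1%


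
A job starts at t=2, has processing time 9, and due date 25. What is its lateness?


Completion = 2 + 9 = 11
Lateness = C - d = 11 - 25
= -14


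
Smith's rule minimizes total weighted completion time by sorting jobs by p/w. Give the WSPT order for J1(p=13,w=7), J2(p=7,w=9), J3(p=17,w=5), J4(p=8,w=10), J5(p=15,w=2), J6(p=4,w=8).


WSPT (Smith's rule): sort by p/w ascending
  J6: p/w = 4/8 = 0.500
  J2: p/w = 7/9 = 0.778
  J4: p/w = 8/10 = 0.800
  J1: p/w = 13/7 = 1.857
  J3: p/w = 17/5 = 3.400
  J5: p/w = 15/2 = 7.500
Order: J6 → J2 → J4 → J1 → J3 → J5


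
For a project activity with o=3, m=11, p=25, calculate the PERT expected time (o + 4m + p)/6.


te = (o + 4m + p) / 6
= (3 + 4×11 + 25) / 6
= (3 + 44 + 25) / 6
= 72 / 6
= 12.00


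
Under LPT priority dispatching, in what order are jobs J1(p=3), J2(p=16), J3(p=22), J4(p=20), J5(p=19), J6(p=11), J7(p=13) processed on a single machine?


LPT: sort by longest processing time first
  J3: p=22
  J4: p=20
  J5: p=19
  J2: p=16
  J7: p=13
  J6: p=11
  J1: p=3
Order: J3 → J4 → J5 → J2 → J7 → J6 → J1


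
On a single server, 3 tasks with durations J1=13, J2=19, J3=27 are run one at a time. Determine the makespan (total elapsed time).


Sequential makespan: sum all processing times
= 13 + 19 + 27
= 59 time units


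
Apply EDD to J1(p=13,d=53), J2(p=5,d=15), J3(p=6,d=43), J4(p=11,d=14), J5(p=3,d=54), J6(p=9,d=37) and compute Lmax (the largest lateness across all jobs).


EDD order: J4 → J2 → J6 → J3 → J1 → J5
Completion and lateness:
  J4: C=11, d=14, L=11-14=-3
  J2: C=16, d=15, L=16-15=1
  J6: C=25, d=37, L=25-37=-12
  J3: C=31, d=43, L=31-43=-12
  J1: C=44, d=53, L=44-53=-9
  J5: C=47, d=54, L=47-54=-7
Lmax = max(-3, 1, -12, -12, -9, -7)
= 1


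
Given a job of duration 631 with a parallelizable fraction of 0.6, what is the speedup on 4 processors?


Amdahl's law: T_p = T × ((1-p) + p/N)
= 631 × ((1-0.6) + 0.6/4)
= 631 × (0.40 + 0.1500)
= 631 × 0.5500
= 347.05
Speedup = 631/347.05
= 1.82×


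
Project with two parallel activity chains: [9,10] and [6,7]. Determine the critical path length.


Path A: 9 + 10 = 19
Path B: 6 + 7 = 13
Critical path = longest = max(19, 13)
= 19 (Path A)


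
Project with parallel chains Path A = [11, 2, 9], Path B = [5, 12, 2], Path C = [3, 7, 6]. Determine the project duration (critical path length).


Path A: 11 + 2 + 9 = 22
Path B: 5 + 12 + 2 = 19
Path C: 3 + 7 + 6 = 16
Critical path = longest = max(22, 19, 16)
= 22 (Path A)


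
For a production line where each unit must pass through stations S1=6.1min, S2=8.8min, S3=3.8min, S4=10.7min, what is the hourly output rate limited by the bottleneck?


Bottleneck = longest station time
Station times: [6.1, 8.8, 3.8, 10.7]
Max = 10.7 min
Rate = 60 / 10.7
= 5.61 units/hour (bottleneck: 10.7min)


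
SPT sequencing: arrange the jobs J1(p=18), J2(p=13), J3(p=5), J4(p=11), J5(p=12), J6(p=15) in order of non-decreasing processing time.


SPT: sort by shortest processing time
  J3: p=5
  J4: p=11
  J5: p=12
  J2: p=13
  J6: p=15
  J1: p=18
Order: J3 → J4 → J5 → J2 → J6 → J1


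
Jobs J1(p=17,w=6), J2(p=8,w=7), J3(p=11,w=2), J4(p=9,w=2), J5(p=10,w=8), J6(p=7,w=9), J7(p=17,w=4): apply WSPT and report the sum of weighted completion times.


WSPT order (by p/w): J6 → J2 → J5 → J1 → J7 → J4 → J3
  J6: C=7, w·C=9×7=63
  J2: C=15, w·C=7×15=105
  J5: C=25, w·C=8×25=200
  J1: C=42, w·C=6×42=252
  J7: C=59, w·C=4×59=236
  J4: C=68, w·C=2×68=136
  J3: C=79, w·C=2×79=158
Σ w·C = 1150
= 1150


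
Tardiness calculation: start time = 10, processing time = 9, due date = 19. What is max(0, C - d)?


Completion = start + processing = 10 + 9 = 19
Tardiness = max(0, C - d) = max(0, 19 - 19)
= max(0, 0)
= 0


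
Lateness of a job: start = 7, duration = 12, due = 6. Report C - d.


Completion = 7 + 12 = 19
Lateness = C - d = 19 - 6
= 13


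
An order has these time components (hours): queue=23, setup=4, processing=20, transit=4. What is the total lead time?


Lead time = queue + setup + processing + transit
= 23 + 4 + 20 + 4
= 51 hours


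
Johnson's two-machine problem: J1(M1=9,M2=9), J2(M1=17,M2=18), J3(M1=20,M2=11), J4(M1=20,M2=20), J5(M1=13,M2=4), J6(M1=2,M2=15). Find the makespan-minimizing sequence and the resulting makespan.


Johnson's rule:
Group 1 (M1≤M2, sort by M1): ['J6', 'J1', 'J2', 'J4']
Group 2 (M1>M2, sort desc M2): ['J3', 'J5']
Sequence: J6 → J1 → J2 → J4 → J3 → J5
Makespan calculation:
  J6: M1 done=2, M2 done=17
  J1: M1 done=11, M2 done=26
  J2: M1 done=28, M2 done=46
  J4: M1 done=48, M2 done=68
  J3: M1 done=68, M2 done=79
  J5: M1 done=81, M2 done=85
= Sequence: J6 → J1 → J2 → J4 → J3 → J5, Makespan: 85


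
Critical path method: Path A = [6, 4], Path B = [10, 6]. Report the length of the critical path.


Path A: 6 + 4 = 10
Path B: 10 + 6 = 16
Critical path = longest = max(10, 16)
= 16 (Path B)


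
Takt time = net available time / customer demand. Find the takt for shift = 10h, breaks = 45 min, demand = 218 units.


Available = 10×60 - 45 = 555 min
Takt time = 555 / 218
= 2.55 min/unit


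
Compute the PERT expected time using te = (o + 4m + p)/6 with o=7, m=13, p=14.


te = (o + 4m + p) / 6
= (7 + 4×13 + 14) / 6
= (7 + 52 + 14) / 6
= 73 / 6
= 12.17


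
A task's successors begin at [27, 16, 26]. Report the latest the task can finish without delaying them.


LF = min of all successor start times
Successors start at: [27, 16, 26]
LF = min(27, 16, 26)
= 16


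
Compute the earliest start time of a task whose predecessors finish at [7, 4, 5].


ES = max of all predecessor completion times
Predecessors: [7, 4, 5]
ES = max(7, 4, 5)
= 7


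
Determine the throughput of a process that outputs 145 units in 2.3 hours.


Throughput = units / time
= 145 / 2.3
= 63.0 units/hour


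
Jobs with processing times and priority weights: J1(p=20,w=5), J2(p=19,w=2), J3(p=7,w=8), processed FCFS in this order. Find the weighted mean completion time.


Completion times:
  J1: C=20, w×C=5×20=100
  J2: C=39, w×C=2×39=78
  J3: C=46, w×C=8×46=368
Sum w×C = 546
Sum w = 15
Weighted avg = 546/15
= 36.40


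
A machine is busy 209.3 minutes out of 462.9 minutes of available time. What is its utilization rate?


Utilization = busy / total × 100
= 209.3 / 462.9 × 100
= 45.2%


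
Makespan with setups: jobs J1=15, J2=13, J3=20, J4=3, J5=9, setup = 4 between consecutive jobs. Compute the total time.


Makespan = Σ processing + (n-1) × setup
= (15 + 13 + 20 + 3 + 9) + (5-1)×4
= 60 + 16
= 76 time units


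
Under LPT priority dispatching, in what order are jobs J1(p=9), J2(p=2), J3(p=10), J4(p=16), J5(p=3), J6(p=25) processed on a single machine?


LPT: sort by longest processing time first
  J6: p=25
  J4: p=16
  J3: p=10
  J1: p=9
  J5: p=3
  J2: p=2
Order: J6 → J4 → J3 → J1 → J5 → J2


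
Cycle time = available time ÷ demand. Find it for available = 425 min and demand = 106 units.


Cycle time = available time / demand
= 425 / 106
= 4.01 min/unit


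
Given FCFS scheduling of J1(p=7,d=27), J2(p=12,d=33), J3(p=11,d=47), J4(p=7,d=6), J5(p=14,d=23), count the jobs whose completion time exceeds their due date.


Completion vs due date:
  J1: C=7, d=27 → on time
  J2: C=19, d=33 → on time
  J3: C=30, d=47 → on time
  J4: C=37, d=6 → TARDY
  J5: C=51, d=23 → TARDY
Tardy jobs: J4, J5
Count = 2


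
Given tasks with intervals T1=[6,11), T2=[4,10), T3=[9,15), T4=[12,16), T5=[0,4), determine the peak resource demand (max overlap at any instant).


Check each time point for overlaps:
  t=9: 3 tasks active (T1, T2, T3)
Max concurrent = 3


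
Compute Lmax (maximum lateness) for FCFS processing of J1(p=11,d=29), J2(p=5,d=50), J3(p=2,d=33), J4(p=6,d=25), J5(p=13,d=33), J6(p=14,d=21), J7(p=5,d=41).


Lateness per job (L = C - d):
  J1: C=11, d=29, L=-18
  J2: C=16, d=50, L=-34
  J3: C=18, d=33, L=-15
  J4: C=24, d=25, L=-1
  J5: C=37, d=33, L=4
  J6: C=51, d=21, L=30
  J7: C=56, d=41, L=15
Lmax = max(-18, -34, -15, -1, 4, 30, 15)
= 30


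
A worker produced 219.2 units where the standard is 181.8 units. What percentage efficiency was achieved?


Efficiency = (actual / standard) × 100
= (219.2 / 181.8) × 100
= 120.6%


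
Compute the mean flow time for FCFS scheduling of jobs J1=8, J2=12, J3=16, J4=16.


Completion times:
  J1: completes at 8
  J2: completes at 20
  J3: completes at 36
  J4: completes at 52
Sum = 116
Average = 116/4
= 29.00


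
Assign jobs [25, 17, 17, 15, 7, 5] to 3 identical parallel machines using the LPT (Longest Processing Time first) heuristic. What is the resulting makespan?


Jobs (LPT sorted): [25, 17, 17, 15, 7, 5]
Machines: 3
  J=25 → Machine 1 (load: 0+25=25)
  J=17 → Machine 2 (load: 0+17=17)
  J=17 → Machine 3 (load: 0+17=17)
  J=15 → Machine 2 (load: 17+15=32)
  J=7 → Machine 3 (load: 17+7=24)
  J=5 → Machine 3 (load: 24+5=29)
Machine loads: [25, 32, 29]
Makespan = max = 32 time units


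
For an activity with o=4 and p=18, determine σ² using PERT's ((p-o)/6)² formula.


σ² = ((p - o) / 6)² = (p - o)² / 36
= (18 - 4)² / 36
= 14² / 36
= 196 / 36
= 5.4444


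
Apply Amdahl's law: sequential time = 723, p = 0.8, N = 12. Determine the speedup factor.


Amdahl's law: T_p = T × ((1-p) + p/N)
= 723 × ((1-0.8) + 0.8/12)
= 723 × (0.20 + 0.0667)
= 723 × 0.2667
= 192.80
Speedup = 723/192.80
= 3.75×


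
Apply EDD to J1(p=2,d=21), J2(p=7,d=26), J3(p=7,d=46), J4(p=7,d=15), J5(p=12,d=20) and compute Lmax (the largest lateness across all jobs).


EDD order: J4 → J5 → J1 → J2 → J3
Completion and lateness:
  J4: C=7, d=15, L=7-15=-8
  J5: C=19, d=20, L=19-20=-1
  J1: C=21, d=21, L=21-21=0
  J2: C=28, d=26, L=28-26=2
  J3: C=35, d=46, L=35-46=-11
Lmax = max(-8, -1, 0, 2, -11)
= 2


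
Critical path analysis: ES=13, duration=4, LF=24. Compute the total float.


EF = ES + duration = 13 + 4 = 17
LS = LF - duration = 24 - 4 = 20
Total Float = LF - EF = 24 - 17
(or LS - ES = 20 - 13)
= 7


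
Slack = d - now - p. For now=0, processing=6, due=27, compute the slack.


Slack = due - current_time - processing
= 27 - 0 - 6
= 21


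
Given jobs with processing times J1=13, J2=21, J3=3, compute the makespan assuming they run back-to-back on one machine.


Sequential makespan: sum all processing times
= 13 + 21 + 3
= 37 time units


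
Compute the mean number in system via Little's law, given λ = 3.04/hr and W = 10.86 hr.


Little's law: L = λ × W
= 3.04 × 10.86
= 33.01


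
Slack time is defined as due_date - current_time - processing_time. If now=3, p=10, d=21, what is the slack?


Slack = due - current_time - processing
= 21 - 3 - 10
= 8


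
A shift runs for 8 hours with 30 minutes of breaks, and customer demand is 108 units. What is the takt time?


Available = 8×60 - 30 = 450 min
Takt time = 450 / 108
= 4.17 min/unit


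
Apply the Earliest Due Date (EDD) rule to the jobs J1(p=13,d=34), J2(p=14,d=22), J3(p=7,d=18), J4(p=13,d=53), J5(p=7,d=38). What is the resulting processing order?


EDD: sort by earliest due date
  J3: d=18, p=7
  J2: d=22, p=14
  J1: d=34, p=13
  J5: d=38, p=7
  J4: d=53, p=13
Order: J3 → J2 → J1 → J5 → J4


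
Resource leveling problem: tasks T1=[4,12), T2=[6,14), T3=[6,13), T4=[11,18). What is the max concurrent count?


Check each time point for overlaps:
  t=11: 4 tasks active (T1, T2, T3, T4)
Max concurrent = 4


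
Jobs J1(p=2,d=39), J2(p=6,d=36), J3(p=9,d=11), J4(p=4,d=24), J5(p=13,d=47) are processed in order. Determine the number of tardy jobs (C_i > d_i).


Completion vs due date:
  J1: C=2, d=39 → on time
  J2: C=8, d=36 → on time
  J3: C=17, d=11 → TARDY
  J4: C=21, d=24 → on time
  J5: C=34, d=47 → on time
Tardy jobs: J3
Count = 1


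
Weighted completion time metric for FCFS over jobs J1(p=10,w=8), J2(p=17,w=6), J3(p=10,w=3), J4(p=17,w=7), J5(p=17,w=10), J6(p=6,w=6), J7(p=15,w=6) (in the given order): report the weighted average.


Completion times:
  J1: C=10, w×C=8×10=80
  J2: C=27, w×C=6×27=162
  J3: C=37, w×C=3×37=111
  J4: C=54, w×C=7×54=378
  J5: C=71, w×C=10×71=710
  J6: C=77, w×C=6×77=462
  J7: C=92, w×C=6×92=552
Sum w×C = 2455
Sum w = 46
Weighted avg = 2455/46
= 53.37


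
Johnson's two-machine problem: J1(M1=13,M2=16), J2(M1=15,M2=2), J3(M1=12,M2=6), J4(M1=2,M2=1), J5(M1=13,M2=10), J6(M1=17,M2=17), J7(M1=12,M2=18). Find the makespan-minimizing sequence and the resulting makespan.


Johnson's rule:
Group 1 (M1≤M2, sort by M1): ['J7', 'J1', 'J6']
Group 2 (M1>M2, sort desc M2): ['J5', 'J3', 'J2', 'J4']
Sequence: J7 → J1 → J6 → J5 → J3 → J2 → J4
Makespan calculation:
  J7: M1 done=12, M2 done=30
  J1: M1 done=25, M2 done=46
  J6: M1 done=42, M2 done=63
  J5: M1 done=55, M2 done=73
  J3: M1 done=67, M2 done=79
  J2: M1 done=82, M2 done=84
  J4: M1 done=84, M2 done=85
= Sequence: J7 → J1 → J6 → J5 → J3 → J2 → J4, Makespan: 85


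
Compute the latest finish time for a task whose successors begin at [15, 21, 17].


LF = min of all successor start times
Successors start at: [15, 21, 17]
LF = min(15, 21, 17)
= 15


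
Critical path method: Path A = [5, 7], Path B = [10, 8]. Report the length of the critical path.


Path A: 5 + 7 = 12
Path B: 10 + 8 = 18
Critical path = longest = max(12, 18)
= 18 (Path B)


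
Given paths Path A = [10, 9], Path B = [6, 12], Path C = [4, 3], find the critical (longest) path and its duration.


Path A: 10 + 9 = 19
Path B: 6 + 12 = 18
Path C: 4 + 3 = 7
Critical path = longest = max(19, 18, 7)
= 19 (Path A)


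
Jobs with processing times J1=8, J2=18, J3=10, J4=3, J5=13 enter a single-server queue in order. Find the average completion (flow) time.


Completion times:
  J1: completes at 8
  J2: completes at 26
  J3: completes at 36
  J4: completes at 39
  J5: completes at 52
Sum = 161
Average = 161/5
= 32.20


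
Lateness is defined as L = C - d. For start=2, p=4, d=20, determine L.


Completion = 2 + 4 = 6
Lateness = C - d = 6 - 20
= -14


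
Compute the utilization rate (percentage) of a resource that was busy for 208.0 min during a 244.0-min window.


Utilization = busy / total × 100
= 208.0 / 244.0 × 100
= 85.2%


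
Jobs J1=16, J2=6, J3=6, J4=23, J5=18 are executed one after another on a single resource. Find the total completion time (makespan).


Sequential makespan: sum all processing times
= 16 + 6 + 6 + 23 + 18
= 69 time units


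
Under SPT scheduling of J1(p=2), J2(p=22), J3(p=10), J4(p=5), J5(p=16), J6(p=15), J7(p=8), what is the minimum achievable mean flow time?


SPT order: J1 → J4 → J7 → J3 → J6 → J5 → J2
Completion times:
  J1: C=2
  J4: C=7
  J7: C=15
  J3: C=25
  J6: C=40
  J5: C=56
  J2: C=78
Sum = 223, n = 7
Mean flow = 223/7
= 31.86


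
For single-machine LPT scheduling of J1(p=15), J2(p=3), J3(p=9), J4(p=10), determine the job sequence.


LPT: sort by longest processing time first
  J1: p=15
  J4: p=10
  J3: p=9
  J2: p=3
Order: J1 → J4 → J3 → J2


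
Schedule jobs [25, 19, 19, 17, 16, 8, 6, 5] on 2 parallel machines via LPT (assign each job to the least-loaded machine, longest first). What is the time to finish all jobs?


Jobs (LPT sorted): [25, 19, 19, 17, 16, 8, 6, 5]
Machines: 2
  J=25 → Machine 1 (load: 0+25=25)
  J=19 → Machine 2 (load: 0+19=19)
  J=19 → Machine 2 (load: 19+19=38)
  J=17 → Machine 1 (load: 25+17=42)
  J=16 → Machine 2 (load: 38+16=54)
  J=8 → Machine 1 (load: 42+8=50)
  J=6 → Machine 1 (load: 50+6=56)
  J=5 → Machine 2 (load: 54+5=59)
Machine loads: [56, 59]
Makespan = max = 59 time units


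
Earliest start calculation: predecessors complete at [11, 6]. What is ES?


ES = max of all predecessor completion times
Predecessors: [11, 6]
ES = max(11, 6)
= 11


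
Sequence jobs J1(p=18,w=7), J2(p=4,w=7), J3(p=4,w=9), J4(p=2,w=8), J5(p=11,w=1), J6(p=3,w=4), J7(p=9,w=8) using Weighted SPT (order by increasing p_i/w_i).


WSPT (Smith's rule): sort by p/w ascending
  J4: p/w = 2/8 = 0.250
  J3: p/w = 4/9 = 0.444
  J2: p/w = 4/7 = 0.571
  J6: p/w = 3/4 = 0.750
  J7: p/w = 9/8 = 1.125
  J1: p/w = 18/7 = 2.571
  J5: p/w = 11/1 = 11.000
Order: J4 → J3 → J2 → J6 → J7 → J1 → J5


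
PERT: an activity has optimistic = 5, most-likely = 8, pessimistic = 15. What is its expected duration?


te = (o + 4m + p) / 6
= (5 + 4×8 + 15) / 6
= (5 + 32 + 15) / 6
= 52 / 6
= 8.67


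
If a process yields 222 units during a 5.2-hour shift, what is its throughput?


Throughput = units / time
= 222 / 5.2
= 42.7 units/hour


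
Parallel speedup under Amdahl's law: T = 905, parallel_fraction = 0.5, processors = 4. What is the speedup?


Amdahl's law: T_p = T × ((1-p) + p/N)
= 905 × ((1-0.5) + 0.5/4)
= 905 × (0.50 + 0.1250)
= 905 × 0.6250
= 565.62
Speedup = 905/565.62
= 1.60×


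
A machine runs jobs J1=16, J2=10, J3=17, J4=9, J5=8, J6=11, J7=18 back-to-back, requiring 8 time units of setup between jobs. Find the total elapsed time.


Makespan = Σ processing + (n-1) × setup
= (16 + 10 + 17 + 9 + 8 + 11 + 18) + (7-1)×8
= 89 + 48
= 137 time units


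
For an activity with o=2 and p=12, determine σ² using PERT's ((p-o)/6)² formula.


σ² = ((p - o) / 6)² = (p - o)² / 36
= (12 - 2)² / 36
= 10² / 36
= 100 / 36
= 2.7778


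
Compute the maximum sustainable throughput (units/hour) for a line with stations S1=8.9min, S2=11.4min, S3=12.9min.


Bottleneck = longest station time
Station times: [8.9, 11.4, 12.9]
Max = 12.9 min
Rate = 60 / 12.9
= 4.65 units/hour (bottleneck: 12.9min)


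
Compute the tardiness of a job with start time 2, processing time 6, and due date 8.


Completion = start + processing = 2 + 6 = 8
Tardiness = max(0, C - d) = max(0, 8 - 8)
= max(0, 0)
= 0


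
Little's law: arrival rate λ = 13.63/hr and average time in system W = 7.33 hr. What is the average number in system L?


Little's law: L = λ × W
= 13.63 × 7.33
= 99.91


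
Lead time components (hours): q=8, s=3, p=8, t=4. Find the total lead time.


Lead time = queue + setup + processing + transit
= 8 + 3 + 8 + 4
= 23 hours


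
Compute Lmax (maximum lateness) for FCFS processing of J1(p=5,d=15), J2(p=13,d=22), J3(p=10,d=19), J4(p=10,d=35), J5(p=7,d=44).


Lateness per job (L = C - d):
  J1: C=5, d=15, L=-10
  J2: C=18, d=22, L=-4
  J3: C=28, d=19, L=9
  J4: C=38, d=35, L=3
  J5: C=45, d=44, L=1
Lmax = max(-10, -4, 9, 3, 1)
= 9


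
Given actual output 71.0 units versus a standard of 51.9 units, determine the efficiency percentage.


Efficiency = (actual / standard) × 100
= (71.0 / 51.9) × 100
= 136.8%


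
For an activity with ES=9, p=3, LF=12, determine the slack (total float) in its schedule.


EF = ES + duration = 9 + 3 = 12
LS = LF - duration = 12 - 3 = 9
Total Float = LF - EF = 12 - 12
(or LS - ES = 9 - 9)
= 0


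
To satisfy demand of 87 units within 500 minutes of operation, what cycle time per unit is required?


Cycle time = available time / demand
= 500 / 87
= 5.75 min/unit


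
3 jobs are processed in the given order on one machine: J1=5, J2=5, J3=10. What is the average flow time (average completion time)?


Completion times:
  J1: completes at 5
  J2: completes at 10
  J3: completes at 20
Sum = 35
Average = 35/3
= 11.67


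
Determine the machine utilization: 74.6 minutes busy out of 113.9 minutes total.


Utilization = busy / total × 100
= 74.6 / 113.9 × 100
= 65.5%


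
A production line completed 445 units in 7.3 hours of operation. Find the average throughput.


Throughput = units / time
= 445 / 7.3
= 61.0 units/hour


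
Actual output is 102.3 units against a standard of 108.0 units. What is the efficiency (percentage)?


Efficiency = (actual / standard) × 100
= (102.3 / 108.0) × 100
= 94.7%


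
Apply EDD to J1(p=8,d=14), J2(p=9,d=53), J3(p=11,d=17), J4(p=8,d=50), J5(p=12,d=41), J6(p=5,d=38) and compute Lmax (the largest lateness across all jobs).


EDD order: J1 → J3 → J6 → J5 → J4 → J2
Completion and lateness:
  J1: C=8, d=14, L=8-14=-6
  J3: C=19, d=17, L=19-17=2
  J6: C=24, d=38, L=24-38=-14
  J5: C=36, d=41, L=36-41=-5
  J4: C=44, d=50, L=44-50=-6
  J2: C=53, d=53, L=53-53=0
Lmax = max(-6, 2, -14, -5, -6, 0)
= 2


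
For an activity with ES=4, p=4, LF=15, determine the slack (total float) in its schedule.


EF = ES + duration = 4 + 4 = 8
LS = LF - duration = 15 - 4 = 11
Total Float = LF - EF = 15 - 8
(or LS - ES = 11 - 4)
= 7
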